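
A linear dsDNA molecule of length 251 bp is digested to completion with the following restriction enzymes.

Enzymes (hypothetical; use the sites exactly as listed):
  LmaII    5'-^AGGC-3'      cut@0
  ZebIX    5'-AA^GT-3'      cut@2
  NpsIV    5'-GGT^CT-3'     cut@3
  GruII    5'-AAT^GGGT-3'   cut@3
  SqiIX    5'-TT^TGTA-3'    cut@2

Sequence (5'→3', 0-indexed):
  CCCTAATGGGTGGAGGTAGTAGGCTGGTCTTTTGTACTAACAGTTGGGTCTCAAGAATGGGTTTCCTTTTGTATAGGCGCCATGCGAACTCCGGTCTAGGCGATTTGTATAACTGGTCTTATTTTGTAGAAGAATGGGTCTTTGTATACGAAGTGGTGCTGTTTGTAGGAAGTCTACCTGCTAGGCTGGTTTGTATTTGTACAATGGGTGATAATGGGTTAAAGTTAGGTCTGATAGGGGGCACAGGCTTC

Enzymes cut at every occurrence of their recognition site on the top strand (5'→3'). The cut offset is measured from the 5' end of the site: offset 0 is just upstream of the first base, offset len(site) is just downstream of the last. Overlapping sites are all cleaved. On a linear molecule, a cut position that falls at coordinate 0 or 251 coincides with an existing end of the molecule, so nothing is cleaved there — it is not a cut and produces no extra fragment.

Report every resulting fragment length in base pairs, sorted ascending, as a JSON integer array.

[2,3,4,4,5,6,7,7,7,7,8,8,8,8,8,9,9,10,10,11,11,11,11,12,13,14,17,21]

Per-enzyme occurrences:
  LmaII (AGGC, off=0): starts [20, 74, 97, 182, 244] → cuts [20, 74, 97, 182, 244]
  ZebIX (AAGT, off=2): starts [150, 169, 221] → cuts [152, 171, 223]
  NpsIV (GGTCT, off=3): starts [25, 46, 92, 114, 136, 227] → cuts [28, 49, 95, 117, 139, 230]
  GruII (AATGGGT, off=3): starts [4, 55, 132, 202, 212] → cuts [7, 58, 135, 205, 215]
  SqiIX (TTTGTA, off=2): starts [30, 67, 103, 122, 140, 161, 189, 195] → cuts [32, 69, 105, 124, 142, 163, 191, 197]

Pooled cuts: [7, 20, 28, 32, 49, 58, 69, 74, 95, 97, 105, 117, 124, 135, 139, 142, 152, 163, 171, 182, 191, 197, 205, 215, 223, 230, 244]

Fragment lengths:
  [0,7): 7 bp
  [7,20): 13 bp
  [20,28): 8 bp
  [28,32): 4 bp
  [32,49): 17 bp
  [49,58): 9 bp
  [58,69): 11 bp
  [69,74): 5 bp
  [74,95): 21 bp
  [95,97): 2 bp
  [97,105): 8 bp
  [105,117): 12 bp
  [117,124): 7 bp
  [124,135): 11 bp
  [135,139): 4 bp
  [139,142): 3 bp
  [142,152): 10 bp
  [152,163): 11 bp
  [163,171): 8 bp
  [171,182): 11 bp
  [182,191): 9 bp
  [191,197): 6 bp
  [197,205): 8 bp
  [205,215): 10 bp
  [215,223): 8 bp
  [223,230): 7 bp
  [230,244): 14 bp
  [244,251): 7 bp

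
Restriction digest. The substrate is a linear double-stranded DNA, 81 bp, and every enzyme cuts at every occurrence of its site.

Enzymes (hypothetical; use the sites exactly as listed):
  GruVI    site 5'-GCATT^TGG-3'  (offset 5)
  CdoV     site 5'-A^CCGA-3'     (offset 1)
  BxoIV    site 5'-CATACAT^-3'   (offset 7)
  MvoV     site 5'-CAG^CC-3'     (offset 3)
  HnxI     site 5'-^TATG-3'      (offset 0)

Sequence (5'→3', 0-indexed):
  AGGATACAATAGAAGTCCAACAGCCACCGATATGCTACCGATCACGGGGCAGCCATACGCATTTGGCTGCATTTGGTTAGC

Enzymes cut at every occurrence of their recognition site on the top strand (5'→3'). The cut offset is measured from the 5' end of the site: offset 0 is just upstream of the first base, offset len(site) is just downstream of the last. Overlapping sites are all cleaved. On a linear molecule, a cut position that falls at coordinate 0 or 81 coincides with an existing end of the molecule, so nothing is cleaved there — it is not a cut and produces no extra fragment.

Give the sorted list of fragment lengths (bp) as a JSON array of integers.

[3,4,7,8,10,11,15,23]

Scan for sites:
  GruVI GCATTTGG/5: at [58, 68] ⇒ [63, 73]
  CdoV ACCGA/1: at [25, 36] ⇒ [26, 37]
  BxoIV (CATACAT, off=7): no sites
  MvoV CAGCC/3: at [20, 49] ⇒ [23, 52]
  HnxI TATG/0: at [30] ⇒ [30]

Pooled cuts: [23, 26, 30, 37, 52, 63, 73]

Fragments:
  [0,23): 23 bp
  [23,26): 3 bp
  [26,30): 4 bp
  [30,37): 7 bp
  [37,52): 15 bp
  [52,63): 11 bp
  [63,73): 10 bp
  [73,81): 8 bp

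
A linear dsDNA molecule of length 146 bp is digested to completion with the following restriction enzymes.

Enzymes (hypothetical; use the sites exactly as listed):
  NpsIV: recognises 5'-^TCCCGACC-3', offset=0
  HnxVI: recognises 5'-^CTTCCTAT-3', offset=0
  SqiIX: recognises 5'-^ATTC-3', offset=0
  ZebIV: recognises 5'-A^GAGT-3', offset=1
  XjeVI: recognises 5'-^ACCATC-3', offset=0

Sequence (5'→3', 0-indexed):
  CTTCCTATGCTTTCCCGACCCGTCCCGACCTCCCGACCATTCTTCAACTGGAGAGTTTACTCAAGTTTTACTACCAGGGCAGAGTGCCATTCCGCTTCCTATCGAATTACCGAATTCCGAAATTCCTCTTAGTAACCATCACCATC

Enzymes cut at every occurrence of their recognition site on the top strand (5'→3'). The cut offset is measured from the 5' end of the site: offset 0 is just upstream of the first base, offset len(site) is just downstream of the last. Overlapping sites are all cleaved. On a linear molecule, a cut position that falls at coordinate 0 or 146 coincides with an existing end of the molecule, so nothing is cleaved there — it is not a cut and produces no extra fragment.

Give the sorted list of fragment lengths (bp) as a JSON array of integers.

Per-enzyme occurrences:
  NpsIV TCCCGACC/0: at [12, 22, 30] ⇒ [12, 22, 30]
  HnxVI CTTCCTAT/0: at [0, 94] ⇒ [94] (position 0 is a terminus of the linear molecule — no cut)
  SqiIX ATTC/0: at [38, 88, 113, 121] ⇒ [38, 88, 113, 121]
  ZebIV AGAGT/1: at [51, 80] ⇒ [52, 81]
  XjeVI ACCATC/0: at [134, 140] ⇒ [134, 140]

All cut coordinates (distinct, sorted): [12, 22, 30, 38, 52, 81, 88, 94, 113, 121, 134, 140]

Fragments:
  [0,12): 12 bp
  [12,22): 10 bp
  [22,30): 8 bp
  [30,38): 8 bp
  [38,52): 14 bp
  [52,81): 29 bp
  [81,88): 7 bp
  [88,94): 6 bp
  [94,113): 19 bp
  [113,121): 8 bp
  [121,134): 13 bp
  [134,140): 6 bp
  [140,146): 6 bp

[6,6,6,7,8,8,8,10,12,13,14,19,29]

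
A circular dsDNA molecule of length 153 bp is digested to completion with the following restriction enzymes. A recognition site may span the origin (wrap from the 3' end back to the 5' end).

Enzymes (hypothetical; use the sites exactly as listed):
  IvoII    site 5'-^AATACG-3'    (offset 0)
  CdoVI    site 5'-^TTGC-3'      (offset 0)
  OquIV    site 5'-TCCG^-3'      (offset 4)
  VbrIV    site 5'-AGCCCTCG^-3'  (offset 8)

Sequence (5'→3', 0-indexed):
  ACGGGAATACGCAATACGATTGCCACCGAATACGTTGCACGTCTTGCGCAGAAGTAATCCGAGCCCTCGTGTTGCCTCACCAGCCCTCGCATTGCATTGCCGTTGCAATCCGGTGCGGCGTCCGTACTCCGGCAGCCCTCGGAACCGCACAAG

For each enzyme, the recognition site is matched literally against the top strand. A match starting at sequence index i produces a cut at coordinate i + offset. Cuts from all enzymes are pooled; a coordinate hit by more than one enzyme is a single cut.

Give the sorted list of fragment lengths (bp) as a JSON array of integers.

Per-enzyme occurrences:
  IvoII (AATACG, off=0): starts [5, 12, 28] → cuts [5, 12, 28]
  CdoVI (TTGC, off=0): starts [19, 34, 43, 71, 91, 96, 102] → cuts [19, 34, 43, 71, 91, 96, 102]
  OquIV (TCCG, off=4): starts [57, 108, 120, 127] → cuts [61, 112, 124, 131]
  VbrIV (AGCCCTCG, off=8): starts [61, 81, 133] → cuts [69, 89, 141]

All cut coordinates (distinct, sorted): [5, 12, 19, 28, 34, 43, 61, 69, 71, 89, 91, 96, 102, 112, 124, 131, 141]

Fragment lengths:
  5→12: 7 bp
  12→19: 7 bp
  19→28: 9 bp
  28→34: 6 bp
  34→43: 9 bp
  43→61: 18 bp
  61→69: 8 bp
  69→71: 2 bp
  71→89: 18 bp
  89→91: 2 bp
  91→96: 5 bp
  96→102: 6 bp
  102→112: 10 bp
  112→124: 12 bp
  124→131: 7 bp
  131→141: 10 bp
  141→5 (wrap): 153-141+5 = 17 bp

[2,2,5,6,6,7,7,7,8,9,9,10,10,12,17,18,18]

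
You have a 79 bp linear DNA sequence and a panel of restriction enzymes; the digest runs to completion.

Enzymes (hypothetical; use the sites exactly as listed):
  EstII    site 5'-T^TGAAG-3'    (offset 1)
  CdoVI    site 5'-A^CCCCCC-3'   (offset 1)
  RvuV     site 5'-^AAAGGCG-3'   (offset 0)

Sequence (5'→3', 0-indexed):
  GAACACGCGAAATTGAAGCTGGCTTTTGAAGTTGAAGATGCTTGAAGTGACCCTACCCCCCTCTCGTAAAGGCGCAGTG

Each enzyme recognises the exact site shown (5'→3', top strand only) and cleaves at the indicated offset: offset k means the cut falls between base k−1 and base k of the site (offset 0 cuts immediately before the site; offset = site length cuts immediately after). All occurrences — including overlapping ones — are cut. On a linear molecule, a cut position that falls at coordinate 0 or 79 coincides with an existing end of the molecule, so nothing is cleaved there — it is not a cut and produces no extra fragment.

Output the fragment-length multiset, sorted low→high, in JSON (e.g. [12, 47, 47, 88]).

Scan for sites:
  EstII (TTGAAG, off=1): starts [12, 25, 31, 41] → cuts [13, 26, 32, 42]
  CdoVI (ACCCCCC, off=1): starts [54] → cuts [55]
  RvuV (AAAGGCG, off=0): starts [67] → cuts [67]

All cut coordinates (distinct, sorted): [13, 26, 32, 42, 55, 67]

Fragment lengths:
  [0,13): 13 bp
  [13,26): 13 bp
  [26,32): 6 bp
  [32,42): 10 bp
  [42,55): 13 bp
  [55,67): 12 bp
  [67,79): 12 bp

[6,10,12,12,13,13,13]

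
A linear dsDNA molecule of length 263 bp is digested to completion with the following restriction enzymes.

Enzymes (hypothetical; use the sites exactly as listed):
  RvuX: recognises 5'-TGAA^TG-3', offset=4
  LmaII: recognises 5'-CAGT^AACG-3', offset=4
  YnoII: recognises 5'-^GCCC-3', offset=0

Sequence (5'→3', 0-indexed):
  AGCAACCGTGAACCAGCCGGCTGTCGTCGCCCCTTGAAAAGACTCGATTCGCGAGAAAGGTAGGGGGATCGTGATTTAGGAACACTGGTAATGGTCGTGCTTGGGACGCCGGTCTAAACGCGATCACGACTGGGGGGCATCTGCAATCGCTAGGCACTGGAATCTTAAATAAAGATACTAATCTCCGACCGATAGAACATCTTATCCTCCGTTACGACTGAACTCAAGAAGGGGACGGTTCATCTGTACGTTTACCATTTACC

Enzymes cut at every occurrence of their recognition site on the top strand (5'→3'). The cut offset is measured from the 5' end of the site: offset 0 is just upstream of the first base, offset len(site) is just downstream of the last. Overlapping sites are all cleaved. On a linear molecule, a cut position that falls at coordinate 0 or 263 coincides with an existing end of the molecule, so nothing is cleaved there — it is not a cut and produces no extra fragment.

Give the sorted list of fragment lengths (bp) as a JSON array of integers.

Site scan:
  RvuX (TGAATG, off=4): no sites
  LmaII (CAGTAACG, off=4): no sites
  YnoII (GCCC, off=0): starts [28] → cuts [28]

All cut coordinates (distinct, sorted): [28]

Fragments:
  [0,28): 28 bp
  [28,263): 235 bp

[28,235]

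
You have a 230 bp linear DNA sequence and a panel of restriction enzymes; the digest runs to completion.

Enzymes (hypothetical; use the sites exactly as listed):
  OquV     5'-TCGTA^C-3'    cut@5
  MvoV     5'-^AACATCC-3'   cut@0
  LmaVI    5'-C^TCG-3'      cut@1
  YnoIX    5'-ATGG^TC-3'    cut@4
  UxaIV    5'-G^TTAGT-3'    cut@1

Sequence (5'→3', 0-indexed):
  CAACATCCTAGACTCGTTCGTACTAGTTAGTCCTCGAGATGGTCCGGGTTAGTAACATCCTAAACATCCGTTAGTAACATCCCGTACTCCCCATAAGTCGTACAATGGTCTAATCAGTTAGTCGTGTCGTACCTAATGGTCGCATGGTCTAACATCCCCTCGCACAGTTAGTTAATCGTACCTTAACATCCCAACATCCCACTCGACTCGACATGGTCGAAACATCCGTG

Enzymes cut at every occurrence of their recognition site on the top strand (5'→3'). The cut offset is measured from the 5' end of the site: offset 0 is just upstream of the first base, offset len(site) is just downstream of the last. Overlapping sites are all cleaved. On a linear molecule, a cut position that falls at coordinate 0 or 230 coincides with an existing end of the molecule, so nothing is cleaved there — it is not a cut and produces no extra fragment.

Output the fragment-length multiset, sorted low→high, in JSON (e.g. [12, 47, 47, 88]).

[1,3,4,4,4,5,5,5,6,6,7,8,8,8,8,8,9,9,9,9,9,9,10,10,12,13,14,27]

Per-enzyme occurrences:
  OquV TCGTAC/5: at [17, 97, 126, 175] ⇒ [22, 102, 131, 180]
  MvoV AACATCC/0: at [1, 53, 62, 75, 150, 184, 192, 220] ⇒ [1, 53, 62, 75, 150, 184, 192, 220]
  LmaVI CTCG/1: at [12, 32, 158, 201, 206] ⇒ [13, 33, 159, 202, 207]
  YnoIX ATGGTC/4: at [38, 104, 135, 143, 212] ⇒ [42, 108, 139, 147, 216]
  UxaIV GTTAGT/1: at [25, 47, 69, 116, 166] ⇒ [26, 48, 70, 117, 167]

Pooled cuts: [1, 13, 22, 26, 33, 42, 48, 53, 62, 70, 75, 102, 108, 117, 131, 139, 147, 150, 159, 167, 180, 184, 192, 202, 207, 216, 220]

Fragment lengths:
  [0,1): 1 bp
  [1,13): 12 bp
  [13,22): 9 bp
  [22,26): 4 bp
  [26,33): 7 bp
  [33,42): 9 bp
  [42,48): 6 bp
  [48,53): 5 bp
  [53,62): 9 bp
  [62,70): 8 bp
  [70,75): 5 bp
  [75,102): 27 bp
  [102,108): 6 bp
  [108,117): 9 bp
  [117,131): 14 bp
  [131,139): 8 bp
  [139,147): 8 bp
  [147,150): 3 bp
  [150,159): 9 bp
  [159,167): 8 bp
  [167,180): 13 bp
  [180,184): 4 bp
  [184,192): 8 bp
  [192,202): 10 bp
  [202,207): 5 bp
  [207,216): 9 bp
  [216,220): 4 bp
  [220,230): 10 bp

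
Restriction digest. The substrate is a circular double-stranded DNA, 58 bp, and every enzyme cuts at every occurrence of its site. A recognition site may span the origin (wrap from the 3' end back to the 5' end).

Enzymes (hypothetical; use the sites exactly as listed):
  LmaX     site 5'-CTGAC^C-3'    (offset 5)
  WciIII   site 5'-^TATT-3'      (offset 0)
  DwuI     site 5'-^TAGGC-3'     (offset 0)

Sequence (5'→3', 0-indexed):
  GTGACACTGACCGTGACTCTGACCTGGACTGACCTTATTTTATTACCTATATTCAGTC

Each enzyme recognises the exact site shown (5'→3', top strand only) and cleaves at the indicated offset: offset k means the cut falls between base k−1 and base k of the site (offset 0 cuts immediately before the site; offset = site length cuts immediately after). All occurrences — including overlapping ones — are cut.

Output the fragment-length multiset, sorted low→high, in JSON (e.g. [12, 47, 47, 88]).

[2,5,9,10,12,20]

Scan for sites:
  LmaX CTGACC/5: at [6, 18, 28] ⇒ [11, 23, 33]
  WciIII TATT/0: at [35, 40, 49] ⇒ [35, 40, 49]
  DwuI (TAGGC, off=0): no sites

All cut coordinates (distinct, sorted): [11, 23, 33, 35, 40, 49]

Fragments:
  11→23: 12 bp
  23→33: 10 bp
  33→35: 2 bp
  35→40: 5 bp
  40→49: 9 bp
  49→11 (wrap): 58-49+11 = 20 bp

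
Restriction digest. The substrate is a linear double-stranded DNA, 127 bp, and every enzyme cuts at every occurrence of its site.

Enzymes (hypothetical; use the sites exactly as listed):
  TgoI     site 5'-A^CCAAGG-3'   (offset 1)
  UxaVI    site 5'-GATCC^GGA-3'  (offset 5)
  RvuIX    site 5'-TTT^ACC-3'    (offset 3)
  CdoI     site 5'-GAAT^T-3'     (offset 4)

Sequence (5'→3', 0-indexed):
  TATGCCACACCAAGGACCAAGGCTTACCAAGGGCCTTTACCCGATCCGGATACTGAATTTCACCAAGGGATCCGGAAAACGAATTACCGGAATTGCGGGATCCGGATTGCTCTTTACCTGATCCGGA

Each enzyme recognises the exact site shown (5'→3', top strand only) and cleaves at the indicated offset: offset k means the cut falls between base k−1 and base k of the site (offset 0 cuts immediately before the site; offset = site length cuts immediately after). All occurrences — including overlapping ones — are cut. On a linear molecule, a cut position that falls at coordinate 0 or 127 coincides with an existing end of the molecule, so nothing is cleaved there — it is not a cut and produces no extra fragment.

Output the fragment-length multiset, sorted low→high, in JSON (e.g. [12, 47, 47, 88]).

[3,4,7,9,9,9,9,10,10,11,11,11,12,12]

Site scan:
  TgoI ACCAAGG/1: at [8, 15, 25, 61] ⇒ [9, 16, 26, 62]
  UxaVI GATCCGGA/5: at [42, 68, 98, 119] ⇒ [47, 73, 103, 124]
  RvuIX TTTACC/3: at [35, 112] ⇒ [38, 115]
  CdoI GAATT/4: at [54, 80, 89] ⇒ [58, 84, 93]

Pooled cuts: [9, 16, 26, 38, 47, 58, 62, 73, 84, 93, 103, 115, 124]

Fragments:
  [0,9): 9 bp
  [9,16): 7 bp
  [16,26): 10 bp
  [26,38): 12 bp
  [38,47): 9 bp
  [47,58): 11 bp
  [58,62): 4 bp
  [62,73): 11 bp
  [73,84): 11 bp
  [84,93): 9 bp
  [93,103): 10 bp
  [103,115): 12 bp
  [115,124): 9 bp
  [124,127): 3 bp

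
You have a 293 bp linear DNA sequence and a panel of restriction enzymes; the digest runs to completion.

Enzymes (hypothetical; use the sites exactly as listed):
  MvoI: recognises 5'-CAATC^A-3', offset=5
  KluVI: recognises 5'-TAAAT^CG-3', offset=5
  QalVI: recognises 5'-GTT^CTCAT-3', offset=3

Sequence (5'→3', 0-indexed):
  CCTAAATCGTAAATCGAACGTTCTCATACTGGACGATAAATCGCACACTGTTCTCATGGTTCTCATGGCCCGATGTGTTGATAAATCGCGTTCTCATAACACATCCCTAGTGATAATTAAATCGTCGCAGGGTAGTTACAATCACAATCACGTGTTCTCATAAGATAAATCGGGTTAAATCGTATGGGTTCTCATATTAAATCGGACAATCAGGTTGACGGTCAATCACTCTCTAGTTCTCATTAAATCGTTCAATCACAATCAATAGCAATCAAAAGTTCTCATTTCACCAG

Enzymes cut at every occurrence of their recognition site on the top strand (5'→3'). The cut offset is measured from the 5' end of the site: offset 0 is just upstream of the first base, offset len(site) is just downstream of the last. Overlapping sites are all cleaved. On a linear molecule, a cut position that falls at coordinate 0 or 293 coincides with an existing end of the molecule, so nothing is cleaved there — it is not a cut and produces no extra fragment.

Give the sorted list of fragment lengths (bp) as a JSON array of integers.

Per-enzyme occurrences:
  MvoI (CAATCA, off=5): starts [138, 144, 206, 222, 252, 258, 268] → cuts [143, 149, 211, 227, 257, 263, 273]
  KluVI (TAAATCG, off=5): starts [2, 9, 36, 81, 117, 165, 175, 197, 243] → cuts [7, 14, 41, 86, 122, 170, 180, 202, 248]
  QalVI (GTTCTCAT, off=3): starts [19, 49, 58, 89, 153, 187, 235, 277] → cuts [22, 52, 61, 92, 156, 190, 238, 280]

All cut coordinates (distinct, sorted): [7, 14, 22, 41, 52, 61, 86, 92, 122, 143, 149, 156, 170, 180, 190, 202, 211, 227, 238, 248, 257, 263, 273, 280]

Fragment lengths:
  [0,7): 7 bp
  [7,14): 7 bp
  [14,22): 8 bp
  [22,41): 19 bp
  [41,52): 11 bp
  [52,61): 9 bp
  [61,86): 25 bp
  [86,92): 6 bp
  [92,122): 30 bp
  [122,143): 21 bp
  [143,149): 6 bp
  [149,156): 7 bp
  [156,170): 14 bp
  [170,180): 10 bp
  [180,190): 10 bp
  [190,202): 12 bp
  [202,211): 9 bp
  [211,227): 16 bp
  [227,238): 11 bp
  [238,248): 10 bp
  [248,257): 9 bp
  [257,263): 6 bp
  [263,273): 10 bp
  [273,280): 7 bp
  [280,293): 13 bp

[6,6,6,7,7,7,7,8,9,9,9,10,10,10,10,11,11,12,13,14,16,19,21,25,30]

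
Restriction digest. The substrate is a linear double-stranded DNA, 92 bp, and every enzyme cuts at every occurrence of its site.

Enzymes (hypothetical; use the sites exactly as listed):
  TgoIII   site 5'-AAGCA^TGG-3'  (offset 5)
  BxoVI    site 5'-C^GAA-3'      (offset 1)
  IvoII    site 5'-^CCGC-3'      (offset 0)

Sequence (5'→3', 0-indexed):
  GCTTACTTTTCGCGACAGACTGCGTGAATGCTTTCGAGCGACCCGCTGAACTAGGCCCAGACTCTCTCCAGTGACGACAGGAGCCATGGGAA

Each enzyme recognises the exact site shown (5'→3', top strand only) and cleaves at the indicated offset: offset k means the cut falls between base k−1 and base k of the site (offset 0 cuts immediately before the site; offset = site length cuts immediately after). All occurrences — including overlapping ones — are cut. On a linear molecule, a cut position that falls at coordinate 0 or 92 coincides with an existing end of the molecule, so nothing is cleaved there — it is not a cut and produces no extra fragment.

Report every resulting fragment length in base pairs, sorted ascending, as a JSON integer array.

Per-enzyme occurrences:
  TgoIII (AAGCATGG, off=5): no sites
  BxoVI (CGAA, off=1): no sites
  IvoII CCGC/0: at [42] ⇒ [42]

Pooled cuts: [42]

Fragment lengths:
  [0,42): 42 bp
  [42,92): 50 bp

[42,50]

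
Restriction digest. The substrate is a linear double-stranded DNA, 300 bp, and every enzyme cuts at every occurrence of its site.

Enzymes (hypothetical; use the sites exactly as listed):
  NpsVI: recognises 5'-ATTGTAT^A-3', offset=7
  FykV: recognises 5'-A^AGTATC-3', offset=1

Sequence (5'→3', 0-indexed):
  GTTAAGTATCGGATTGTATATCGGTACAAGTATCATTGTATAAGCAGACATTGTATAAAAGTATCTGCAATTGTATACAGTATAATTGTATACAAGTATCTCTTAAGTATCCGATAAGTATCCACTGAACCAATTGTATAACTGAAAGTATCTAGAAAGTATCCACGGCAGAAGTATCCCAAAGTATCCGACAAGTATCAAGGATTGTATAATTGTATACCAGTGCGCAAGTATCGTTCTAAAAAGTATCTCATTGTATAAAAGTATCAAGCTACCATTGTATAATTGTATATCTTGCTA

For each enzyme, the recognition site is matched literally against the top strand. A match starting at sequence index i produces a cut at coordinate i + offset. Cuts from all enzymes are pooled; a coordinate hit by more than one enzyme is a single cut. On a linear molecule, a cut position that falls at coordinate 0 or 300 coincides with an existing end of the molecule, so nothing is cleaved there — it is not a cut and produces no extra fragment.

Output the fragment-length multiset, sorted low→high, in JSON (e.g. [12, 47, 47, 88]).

[3,3,3,4,7,8,8,9,9,10,11,11,11,11,11,13,15,15,15,15,15,15,17,17,21,23]

Per-enzyme occurrences:
  NpsVI ATTGTATA/7: at [12, 34, 49, 69, 84, 132, 203, 211, 252, 276, 284] ⇒ [19, 41, 56, 76, 91, 139, 210, 218, 259, 283, 291]
  FykV AAGTATC/1: at [3, 27, 58, 93, 104, 115, 145, 156, 171, 181, 192, 228, 243, 261] ⇒ [4, 28, 59, 94, 105, 116, 146, 157, 172, 182, 193, 229, 244, 262]

All cut coordinates (distinct, sorted): [4, 19, 28, 41, 56, 59, 76, 91, 94, 105, 116, 139, 146, 157, 172, 182, 193, 210, 218, 229, 244, 259, 262, 283, 291]

Fragment lengths:
  [0,4): 4 bp
  [4,19): 15 bp
  [19,28): 9 bp
  [28,41): 13 bp
  [41,56): 15 bp
  [56,59): 3 bp
  [59,76): 17 bp
  [76,91): 15 bp
  [91,94): 3 bp
  [94,105): 11 bp
  [105,116): 11 bp
  [116,139): 23 bp
  [139,146): 7 bp
  [146,157): 11 bp
  [157,172): 15 bp
  [172,182): 10 bp
  [182,193): 11 bp
  [193,210): 17 bp
  [210,218): 8 bp
  [218,229): 11 bp
  [229,244): 15 bp
  [244,259): 15 bp
  [259,262): 3 bp
  [262,283): 21 bp
  [283,291): 8 bp
  [291,300): 9 bp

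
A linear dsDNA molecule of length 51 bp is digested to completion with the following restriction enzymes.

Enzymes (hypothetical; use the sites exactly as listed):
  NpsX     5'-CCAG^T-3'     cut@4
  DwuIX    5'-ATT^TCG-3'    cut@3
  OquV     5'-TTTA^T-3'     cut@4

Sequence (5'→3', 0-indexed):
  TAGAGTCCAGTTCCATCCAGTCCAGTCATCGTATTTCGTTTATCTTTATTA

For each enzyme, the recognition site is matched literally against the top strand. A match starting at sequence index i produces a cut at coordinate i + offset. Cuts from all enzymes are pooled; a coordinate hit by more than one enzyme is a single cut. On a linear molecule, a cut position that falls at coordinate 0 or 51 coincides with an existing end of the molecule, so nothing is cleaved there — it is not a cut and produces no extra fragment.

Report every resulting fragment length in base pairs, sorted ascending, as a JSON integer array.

[3,5,6,7,10,10,10]

Scan for sites:
  NpsX (CCAGT, off=4): starts [6, 16, 21] → cuts [10, 20, 25]
  DwuIX (ATTTCG, off=3): starts [32] → cuts [35]
  OquV (TTTAT, off=4): starts [38, 44] → cuts [42, 48]

All cut coordinates (distinct, sorted): [10, 20, 25, 35, 42, 48]

Fragment lengths:
  [0,10): 10 bp
  [10,20): 10 bp
  [20,25): 5 bp
  [25,35): 10 bp
  [35,42): 7 bp
  [42,48): 6 bp
  [48,51): 3 bp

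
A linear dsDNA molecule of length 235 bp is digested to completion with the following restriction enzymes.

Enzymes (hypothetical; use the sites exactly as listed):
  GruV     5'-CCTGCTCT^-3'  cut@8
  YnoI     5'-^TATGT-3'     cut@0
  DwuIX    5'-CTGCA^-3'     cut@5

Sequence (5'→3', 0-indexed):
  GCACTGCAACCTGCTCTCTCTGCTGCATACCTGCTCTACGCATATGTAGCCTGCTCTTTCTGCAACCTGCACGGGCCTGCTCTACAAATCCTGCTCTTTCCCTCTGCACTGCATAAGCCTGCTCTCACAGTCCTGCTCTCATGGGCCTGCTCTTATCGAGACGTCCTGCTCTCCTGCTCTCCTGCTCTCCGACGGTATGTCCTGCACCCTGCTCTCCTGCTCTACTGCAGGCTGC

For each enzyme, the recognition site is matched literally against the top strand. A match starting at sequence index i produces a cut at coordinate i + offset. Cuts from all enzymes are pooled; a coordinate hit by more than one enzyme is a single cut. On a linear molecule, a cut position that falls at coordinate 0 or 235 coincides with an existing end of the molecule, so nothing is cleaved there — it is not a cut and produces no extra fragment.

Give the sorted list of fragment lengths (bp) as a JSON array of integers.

[5,5,6,6,7,7,7,8,8,8,8,9,9,10,10,11,11,12,12,14,14,14,15,19]

Site scan:
  GruV (CCTGCTCT, off=8): starts [9, 29, 49, 75, 89, 117, 131, 145, 164, 172, 180, 207, 215] → cuts [17, 37, 57, 83, 97, 125, 139, 153, 172, 180, 188, 215, 223]
  YnoI (TATGT, off=0): starts [42, 195] → cuts [42, 195]
  DwuIX (CTGCA, off=5): starts [3, 22, 59, 66, 103, 108, 201, 224] → cuts [8, 27, 64, 71, 108, 113, 206, 229]

All cut coordinates (distinct, sorted): [8, 17, 27, 37, 42, 57, 64, 71, 83, 97, 108, 113, 125, 139, 153, 172, 180, 188, 195, 206, 215, 223, 229]

Fragments:
  [0,8): 8 bp
  [8,17): 9 bp
  [17,27): 10 bp
  [27,37): 10 bp
  [37,42): 5 bp
  [42,57): 15 bp
  [57,64): 7 bp
  [64,71): 7 bp
  [71,83): 12 bp
  [83,97): 14 bp
  [97,108): 11 bp
  [108,113): 5 bp
  [113,125): 12 bp
  [125,139): 14 bp
  [139,153): 14 bp
  [153,172): 19 bp
  [172,180): 8 bp
  [180,188): 8 bp
  [188,195): 7 bp
  [195,206): 11 bp
  [206,215): 9 bp
  [215,223): 8 bp
  [223,229): 6 bp
  [229,235): 6 bp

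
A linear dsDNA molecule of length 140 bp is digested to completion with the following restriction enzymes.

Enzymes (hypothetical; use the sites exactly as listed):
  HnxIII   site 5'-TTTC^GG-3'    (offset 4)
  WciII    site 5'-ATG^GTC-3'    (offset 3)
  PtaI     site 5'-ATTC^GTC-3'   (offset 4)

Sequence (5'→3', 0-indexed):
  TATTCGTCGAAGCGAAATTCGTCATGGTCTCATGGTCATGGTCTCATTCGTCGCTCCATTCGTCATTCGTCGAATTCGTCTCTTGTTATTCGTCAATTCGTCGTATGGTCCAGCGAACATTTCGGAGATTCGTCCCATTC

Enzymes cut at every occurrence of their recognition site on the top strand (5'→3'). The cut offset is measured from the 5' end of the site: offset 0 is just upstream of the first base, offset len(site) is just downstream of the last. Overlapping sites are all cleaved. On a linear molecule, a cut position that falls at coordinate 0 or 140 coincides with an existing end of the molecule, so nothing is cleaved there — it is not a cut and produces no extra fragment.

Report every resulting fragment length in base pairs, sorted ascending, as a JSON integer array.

[5,6,6,7,8,8,8,8,9,9,9,12,14,15,16]

Per-enzyme occurrences:
  HnxIII TTTCGG/4: at [119] ⇒ [123]
  WciII ATGGTC/3: at [23, 31, 37, 104] ⇒ [26, 34, 40, 107]
  PtaI ATTCGTC/4: at [1, 16, 45, 57, 64, 73, 87, 95, 127] ⇒ [5, 20, 49, 61, 68, 77, 91, 99, 131]

All cut coordinates (distinct, sorted): [5, 20, 26, 34, 40, 49, 61, 68, 77, 91, 99, 107, 123, 131]

Fragments:
  [0,5): 5 bp
  [5,20): 15 bp
  [20,26): 6 bp
  [26,34): 8 bp
  [34,40): 6 bp
  [40,49): 9 bp
  [49,61): 12 bp
  [61,68): 7 bp
  [68,77): 9 bp
  [77,91): 14 bp
  [91,99): 8 bp
  [99,107): 8 bp
  [107,123): 16 bp
  [123,131): 8 bp
  [131,140): 9 bp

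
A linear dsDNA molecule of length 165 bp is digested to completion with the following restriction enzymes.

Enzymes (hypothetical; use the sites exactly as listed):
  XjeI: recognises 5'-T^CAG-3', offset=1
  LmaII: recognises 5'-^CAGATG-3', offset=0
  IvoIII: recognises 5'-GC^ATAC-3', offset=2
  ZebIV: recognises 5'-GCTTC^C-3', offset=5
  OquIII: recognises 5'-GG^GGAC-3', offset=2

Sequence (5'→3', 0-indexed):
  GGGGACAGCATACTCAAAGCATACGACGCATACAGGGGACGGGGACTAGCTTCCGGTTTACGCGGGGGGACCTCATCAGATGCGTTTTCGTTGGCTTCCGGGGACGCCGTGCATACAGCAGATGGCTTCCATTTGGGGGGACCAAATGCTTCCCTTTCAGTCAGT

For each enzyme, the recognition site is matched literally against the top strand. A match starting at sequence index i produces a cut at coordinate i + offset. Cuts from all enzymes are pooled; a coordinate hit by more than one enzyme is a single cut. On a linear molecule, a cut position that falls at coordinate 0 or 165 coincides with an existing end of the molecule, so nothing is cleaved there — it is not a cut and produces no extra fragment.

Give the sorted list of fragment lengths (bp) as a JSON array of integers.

Site scan:
  XjeI TCAG/1: at [75, 156, 160] ⇒ [76, 157, 161]
  LmaII CAGATG/0: at [76, 118] ⇒ [76, 118]
  IvoIII GCATAC/2: at [7, 18, 27, 110] ⇒ [9, 20, 29, 112]
  ZebIV GCTTCC/5: at [48, 93, 124, 147] ⇒ [53, 98, 129, 152]
  OquIII GGGGAC/2: at [0, 34, 40, 65, 99, 136] ⇒ [2, 36, 42, 67, 101, 138]

All cut coordinates (distinct, sorted): [2, 9, 20, 29, 36, 42, 53, 67, 76, 98, 101, 112, 118, 129, 138, 152, 157, 161]

Fragments:
  [0,2): 2 bp
  [2,9): 7 bp
  [9,20): 11 bp
  [20,29): 9 bp
  [29,36): 7 bp
  [36,42): 6 bp
  [42,53): 11 bp
  [53,67): 14 bp
  [67,76): 9 bp
  [76,98): 22 bp
  [98,101): 3 bp
  [101,112): 11 bp
  [112,118): 6 bp
  [118,129): 11 bp
  [129,138): 9 bp
  [138,152): 14 bp
  [152,157): 5 bp
  [157,161): 4 bp
  [161,165): 4 bp

[2,3,4,4,5,6,6,7,7,9,9,9,11,11,11,11,14,14,22]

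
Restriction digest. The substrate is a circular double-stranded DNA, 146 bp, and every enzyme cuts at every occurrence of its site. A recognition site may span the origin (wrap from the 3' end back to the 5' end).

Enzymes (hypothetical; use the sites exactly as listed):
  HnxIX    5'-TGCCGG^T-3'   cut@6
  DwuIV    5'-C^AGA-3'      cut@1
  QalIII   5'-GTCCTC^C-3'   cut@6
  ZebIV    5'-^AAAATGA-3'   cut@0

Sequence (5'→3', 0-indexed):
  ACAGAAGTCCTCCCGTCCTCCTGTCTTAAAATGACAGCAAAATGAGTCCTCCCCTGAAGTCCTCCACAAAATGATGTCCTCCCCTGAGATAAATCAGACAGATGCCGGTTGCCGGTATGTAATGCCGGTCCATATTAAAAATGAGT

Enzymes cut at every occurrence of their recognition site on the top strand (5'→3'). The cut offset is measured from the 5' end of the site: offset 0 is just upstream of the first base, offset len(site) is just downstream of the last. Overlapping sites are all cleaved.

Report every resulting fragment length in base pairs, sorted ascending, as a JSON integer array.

Per-enzyme occurrences:
  HnxIX TGCCGGT/6: at [102, 109, 122] ⇒ [108, 115, 128]
  DwuIV CAGA/1: at [1, 94, 98] ⇒ [2, 95, 99]
  QalIII GTCCTCC/6: at [6, 14, 45, 58, 75] ⇒ [12, 20, 51, 64, 81]
  ZebIV AAAATGA/0: at [27, 38, 67, 137] ⇒ [27, 38, 67, 137]

All cut coordinates (distinct, sorted): [2, 12, 20, 27, 38, 51, 64, 67, 81, 95, 99, 108, 115, 128, 137]

Fragments:
  2→12: 10 bp
  12→20: 8 bp
  20→27: 7 bp
  27→38: 11 bp
  38→51: 13 bp
  51→64: 13 bp
  64→67: 3 bp
  67→81: 14 bp
  81→95: 14 bp
  95→99: 4 bp
  99→108: 9 bp
  108→115: 7 bp
  115→128: 13 bp
  128→137: 9 bp
  137→2 (wrap): 146-137+2 = 11 bp

[3,4,7,7,8,9,9,10,11,11,13,13,13,14,14]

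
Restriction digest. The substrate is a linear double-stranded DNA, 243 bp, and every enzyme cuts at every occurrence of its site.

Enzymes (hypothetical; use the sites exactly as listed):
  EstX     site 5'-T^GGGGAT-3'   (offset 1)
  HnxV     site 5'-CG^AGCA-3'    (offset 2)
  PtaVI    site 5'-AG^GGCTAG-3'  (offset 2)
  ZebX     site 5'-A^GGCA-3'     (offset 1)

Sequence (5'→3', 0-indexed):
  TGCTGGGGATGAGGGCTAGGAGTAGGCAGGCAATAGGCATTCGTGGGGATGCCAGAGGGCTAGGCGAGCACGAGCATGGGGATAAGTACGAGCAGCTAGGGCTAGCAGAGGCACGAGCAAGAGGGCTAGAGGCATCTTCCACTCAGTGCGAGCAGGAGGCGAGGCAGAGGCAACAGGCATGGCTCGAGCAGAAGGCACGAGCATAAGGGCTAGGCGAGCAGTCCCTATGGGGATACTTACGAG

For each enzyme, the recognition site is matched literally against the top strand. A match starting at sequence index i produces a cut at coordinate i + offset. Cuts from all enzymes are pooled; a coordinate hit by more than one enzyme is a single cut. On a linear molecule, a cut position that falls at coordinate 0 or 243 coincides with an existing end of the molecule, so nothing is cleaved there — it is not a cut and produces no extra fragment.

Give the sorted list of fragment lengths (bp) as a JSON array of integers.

[4,4,5,6,6,6,6,7,7,7,7,8,8,9,9,9,9,9,10,11,11,12,12,13,13,15,20]

Site scan:
  EstX (TGGGGAT, off=1): starts [3, 43, 76, 227] → cuts [4, 44, 77, 228]
  HnxV (CGAGCA, off=2): starts [64, 70, 88, 113, 148, 184, 197, 214] → cuts [66, 72, 90, 115, 150, 186, 199, 216]
  PtaVI (AGGGCTAG, off=2): starts [11, 55, 97, 121, 205] → cuts [13, 57, 99, 123, 207]
  ZebX (AGGCA, off=1): starts [23, 27, 34, 108, 129, 161, 167, 174, 192] → cuts [24, 28, 35, 109, 130, 162, 168, 175, 193]

All cut coordinates (distinct, sorted): [4, 13, 24, 28, 35, 44, 57, 66, 72, 77, 90, 99, 109, 115, 123, 130, 150, 162, 168, 175, 186, 193, 199, 207, 216, 228]

Fragment lengths:
  [0,4): 4 bp
  [4,13): 9 bp
  [13,24): 11 bp
  [24,28): 4 bp
  [28,35): 7 bp
  [35,44): 9 bp
  [44,57): 13 bp
  [57,66): 9 bp
  [66,72): 6 bp
  [72,77): 5 bp
  [77,90): 13 bp
  [90,99): 9 bp
  [99,109): 10 bp
  [109,115): 6 bp
  [115,123): 8 bp
  [123,130): 7 bp
  [130,150): 20 bp
  [150,162): 12 bp
  [162,168): 6 bp
  [168,175): 7 bp
  [175,186): 11 bp
  [186,193): 7 bp
  [193,199): 6 bp
  [199,207): 8 bp
  [207,216): 9 bp
  [216,228): 12 bp
  [228,243): 15 bp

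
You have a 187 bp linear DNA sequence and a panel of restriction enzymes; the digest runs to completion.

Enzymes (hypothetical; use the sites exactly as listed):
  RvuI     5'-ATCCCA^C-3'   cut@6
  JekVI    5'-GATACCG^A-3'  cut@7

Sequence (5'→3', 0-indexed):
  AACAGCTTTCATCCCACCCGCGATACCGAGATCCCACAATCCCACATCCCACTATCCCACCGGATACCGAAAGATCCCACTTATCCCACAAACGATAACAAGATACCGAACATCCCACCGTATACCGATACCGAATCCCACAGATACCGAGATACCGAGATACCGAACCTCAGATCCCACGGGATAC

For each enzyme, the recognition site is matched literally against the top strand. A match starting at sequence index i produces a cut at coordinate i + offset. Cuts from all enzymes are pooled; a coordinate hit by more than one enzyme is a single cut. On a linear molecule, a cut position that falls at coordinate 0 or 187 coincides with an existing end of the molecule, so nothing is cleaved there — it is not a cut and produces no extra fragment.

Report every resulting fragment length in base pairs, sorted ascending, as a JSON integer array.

[7,7,8,8,8,8,8,8,9,9,9,10,10,12,14,16,16,20]

Site scan:
  RvuI (ATCCCAC, off=6): starts [10, 30, 38, 45, 53, 73, 82, 111, 134, 173] → cuts [16, 36, 44, 51, 59, 79, 88, 117, 140, 179]
  JekVI (GATACCGA, off=7): starts [21, 62, 101, 126, 142, 150, 158] → cuts [28, 69, 108, 133, 149, 157, 165]

All cut coordinates (distinct, sorted): [16, 28, 36, 44, 51, 59, 69, 79, 88, 108, 117, 133, 140, 149, 157, 165, 179]

Fragment lengths:
  [0,16): 16 bp
  [16,28): 12 bp
  [28,36): 8 bp
  [36,44): 8 bp
  [44,51): 7 bp
  [51,59): 8 bp
  [59,69): 10 bp
  [69,79): 10 bp
  [79,88): 9 bp
  [88,108): 20 bp
  [108,117): 9 bp
  [117,133): 16 bp
  [133,140): 7 bp
  [140,149): 9 bp
  [149,157): 8 bp
  [157,165): 8 bp
  [165,179): 14 bp
  [179,187): 8 bp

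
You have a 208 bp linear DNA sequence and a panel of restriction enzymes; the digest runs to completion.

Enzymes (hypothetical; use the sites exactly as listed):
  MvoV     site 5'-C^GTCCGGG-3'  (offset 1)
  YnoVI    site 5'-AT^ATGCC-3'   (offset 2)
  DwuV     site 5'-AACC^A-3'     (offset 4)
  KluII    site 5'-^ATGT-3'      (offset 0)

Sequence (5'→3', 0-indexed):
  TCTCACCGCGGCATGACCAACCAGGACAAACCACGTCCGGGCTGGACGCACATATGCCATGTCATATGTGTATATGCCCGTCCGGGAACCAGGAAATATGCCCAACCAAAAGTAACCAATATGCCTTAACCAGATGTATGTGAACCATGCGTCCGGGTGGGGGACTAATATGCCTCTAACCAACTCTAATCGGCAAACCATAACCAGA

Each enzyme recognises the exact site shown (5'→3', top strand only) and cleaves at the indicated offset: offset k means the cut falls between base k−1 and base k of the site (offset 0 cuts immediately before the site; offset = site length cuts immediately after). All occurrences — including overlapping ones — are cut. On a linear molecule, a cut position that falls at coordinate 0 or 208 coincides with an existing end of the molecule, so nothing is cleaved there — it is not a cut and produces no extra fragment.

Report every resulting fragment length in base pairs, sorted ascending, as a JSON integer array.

[2,2,3,3,4,4,5,6,6,7,7,8,9,10,10,10,11,11,12,18,19,19,22]

Site scan:
  MvoV (CGTCCGGG, off=1): starts [33, 78, 149] → cuts [34, 79, 150]
  YnoVI (ATATGCC, off=2): starts [51, 71, 95, 118, 167] → cuts [53, 73, 97, 120, 169]
  DwuV (AACCA, off=4): starts [18, 28, 86, 103, 113, 127, 142, 177, 195, 201] → cuts [22, 32, 90, 107, 117, 131, 146, 181, 199, 205]
  KluII (ATGT, off=0): starts [58, 65, 133, 137] → cuts [58, 65, 133, 137]

Pooled cuts: [22, 32, 34, 53, 58, 65, 73, 79, 90, 97, 107, 117, 120, 131, 133, 137, 146, 150, 169, 181, 199, 205]

Fragments:
  [0,22): 22 bp
  [22,32): 10 bp
  [32,34): 2 bp
  [34,53): 19 bp
  [53,58): 5 bp
  [58,65): 7 bp
  [65,73): 8 bp
  [73,79): 6 bp
  [79,90): 11 bp
  [90,97): 7 bp
  [97,107): 10 bp
  [107,117): 10 bp
  [117,120): 3 bp
  [120,131): 11 bp
  [131,133): 2 bp
  [133,137): 4 bp
  [137,146): 9 bp
  [146,150): 4 bp
  [150,169): 19 bp
  [169,181): 12 bp
  [181,199): 18 bp
  [199,205): 6 bp
  [205,208): 3 bp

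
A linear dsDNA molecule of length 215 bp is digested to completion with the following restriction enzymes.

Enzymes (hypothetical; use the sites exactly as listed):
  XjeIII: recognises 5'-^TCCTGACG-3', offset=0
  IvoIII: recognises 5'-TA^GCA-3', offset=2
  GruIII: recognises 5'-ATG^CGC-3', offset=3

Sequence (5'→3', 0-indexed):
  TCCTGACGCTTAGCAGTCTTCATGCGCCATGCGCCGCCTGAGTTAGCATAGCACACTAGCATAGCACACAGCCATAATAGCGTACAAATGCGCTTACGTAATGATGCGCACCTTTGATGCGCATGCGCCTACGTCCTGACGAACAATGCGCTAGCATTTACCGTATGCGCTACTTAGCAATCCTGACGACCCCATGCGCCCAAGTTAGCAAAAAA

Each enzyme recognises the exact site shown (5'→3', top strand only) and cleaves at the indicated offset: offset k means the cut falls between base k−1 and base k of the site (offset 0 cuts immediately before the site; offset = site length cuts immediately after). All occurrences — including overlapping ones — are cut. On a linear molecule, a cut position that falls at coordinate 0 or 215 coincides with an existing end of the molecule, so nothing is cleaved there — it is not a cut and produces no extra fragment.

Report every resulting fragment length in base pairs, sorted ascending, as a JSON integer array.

Per-enzyme occurrences:
  XjeIII (TCCTGACG, off=0): starts [0, 133, 180] → cuts [133, 180] (position 0 is a terminus of the linear molecule — no cut)
  IvoIII (TAGCA, off=2): starts [10, 43, 48, 56, 61, 151, 174, 205] → cuts [12, 45, 50, 58, 63, 153, 176, 207]
  GruIII (ATGCGC, off=3): starts [21, 28, 87, 103, 116, 122, 145, 164, 193] → cuts [24, 31, 90, 106, 119, 125, 148, 167, 196]

Pooled cuts: [12, 24, 31, 45, 50, 58, 63, 90, 106, 119, 125, 133, 148, 153, 167, 176, 180, 196, 207]

Fragment lengths:
  [0,12): 12 bp
  [12,24): 12 bp
  [24,31): 7 bp
  [31,45): 14 bp
  [45,50): 5 bp
  [50,58): 8 bp
  [58,63): 5 bp
  [63,90): 27 bp
  [90,106): 16 bp
  [106,119): 13 bp
  [119,125): 6 bp
  [125,133): 8 bp
  [133,148): 15 bp
  [148,153): 5 bp
  [153,167): 14 bp
  [167,176): 9 bp
  [176,180): 4 bp
  [180,196): 16 bp
  [196,207): 11 bp
  [207,215): 8 bp

[4,5,5,5,6,7,8,8,8,9,11,12,12,13,14,14,15,16,16,27]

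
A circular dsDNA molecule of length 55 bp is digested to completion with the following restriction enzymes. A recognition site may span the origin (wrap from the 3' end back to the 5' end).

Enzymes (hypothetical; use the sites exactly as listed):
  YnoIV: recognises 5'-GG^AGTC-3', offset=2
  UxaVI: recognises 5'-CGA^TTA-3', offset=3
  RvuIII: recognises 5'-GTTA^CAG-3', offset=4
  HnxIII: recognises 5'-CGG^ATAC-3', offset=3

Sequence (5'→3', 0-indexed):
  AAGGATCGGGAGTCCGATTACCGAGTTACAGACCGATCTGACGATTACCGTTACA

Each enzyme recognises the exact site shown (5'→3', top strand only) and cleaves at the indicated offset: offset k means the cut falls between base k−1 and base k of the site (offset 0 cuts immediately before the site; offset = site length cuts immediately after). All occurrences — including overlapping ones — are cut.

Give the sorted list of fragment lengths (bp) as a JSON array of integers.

[7,11,16,21]

Per-enzyme occurrences:
  YnoIV (GGAGTC, off=2): starts [8] → cuts [10]
  UxaVI (CGATTA, off=3): starts [14, 41] → cuts [17, 44]
  RvuIII (GTTACAG, off=4): starts [24] → cuts [28]
  HnxIII (CGGATAC, off=3): no sites

Pooled cuts: [10, 17, 28, 44]

Fragment lengths:
  10→17: 7 bp
  17→28: 11 bp
  28→44: 16 bp
  44→10 (wrap): 55-44+10 = 21 bp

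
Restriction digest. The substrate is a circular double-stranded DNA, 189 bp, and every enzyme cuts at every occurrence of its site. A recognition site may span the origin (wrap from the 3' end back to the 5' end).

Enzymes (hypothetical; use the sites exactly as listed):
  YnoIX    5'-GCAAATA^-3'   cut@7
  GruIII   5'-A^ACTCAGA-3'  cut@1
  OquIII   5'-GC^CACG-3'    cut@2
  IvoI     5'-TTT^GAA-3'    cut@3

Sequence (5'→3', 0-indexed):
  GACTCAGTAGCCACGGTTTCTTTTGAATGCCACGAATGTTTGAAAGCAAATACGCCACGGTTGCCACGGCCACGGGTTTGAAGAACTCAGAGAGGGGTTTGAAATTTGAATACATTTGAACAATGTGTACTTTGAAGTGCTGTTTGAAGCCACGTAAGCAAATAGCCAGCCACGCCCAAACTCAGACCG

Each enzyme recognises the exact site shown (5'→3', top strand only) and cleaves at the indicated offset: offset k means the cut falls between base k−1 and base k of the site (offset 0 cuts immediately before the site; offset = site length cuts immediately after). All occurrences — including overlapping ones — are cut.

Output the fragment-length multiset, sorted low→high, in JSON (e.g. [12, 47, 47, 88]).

Scan for sites:
  YnoIX (GCAAATA, off=7): starts [45, 157] → cuts [52, 164]
  GruIII (AACTCAGA, off=1): starts [83, 178] → cuts [84, 179]
  OquIII (GCCACG, off=2): starts [9, 28, 53, 62, 68, 148, 168] → cuts [11, 30, 55, 64, 70, 150, 170]
  IvoI (TTTGAA, off=3): starts [21, 38, 76, 97, 104, 114, 130, 142] → cuts [24, 41, 79, 100, 107, 117, 133, 145]

All cut coordinates (distinct, sorted): [11, 24, 30, 41, 52, 55, 64, 70, 79, 84, 100, 107, 117, 133, 145, 150, 164, 170, 179]

Fragments:
  11→24: 13 bp
  24→30: 6 bp
  30→41: 11 bp
  41→52: 11 bp
  52→55: 3 bp
  55→64: 9 bp
  64→70: 6 bp
  70→79: 9 bp
  79→84: 5 bp
  84→100: 16 bp
  100→107: 7 bp
  107→117: 10 bp
  117→133: 16 bp
  133→145: 12 bp
  145→150: 5 bp
  150→164: 14 bp
  164→170: 6 bp
  170→179: 9 bp
  179→11 (wrap): 189-179+11 = 21 bp

[3,5,5,6,6,6,7,9,9,9,10,11,11,12,13,14,16,16,21]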